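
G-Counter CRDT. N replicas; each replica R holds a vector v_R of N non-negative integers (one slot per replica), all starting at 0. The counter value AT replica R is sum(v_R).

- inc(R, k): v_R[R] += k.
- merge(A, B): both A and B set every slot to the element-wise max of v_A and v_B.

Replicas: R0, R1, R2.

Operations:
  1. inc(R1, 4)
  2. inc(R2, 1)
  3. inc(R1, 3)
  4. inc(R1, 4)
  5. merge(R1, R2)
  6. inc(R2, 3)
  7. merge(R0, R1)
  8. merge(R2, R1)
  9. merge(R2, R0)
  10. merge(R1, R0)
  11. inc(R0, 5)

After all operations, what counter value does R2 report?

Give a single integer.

Op 1: inc R1 by 4 -> R1=(0,4,0) value=4
Op 2: inc R2 by 1 -> R2=(0,0,1) value=1
Op 3: inc R1 by 3 -> R1=(0,7,0) value=7
Op 4: inc R1 by 4 -> R1=(0,11,0) value=11
Op 5: merge R1<->R2 -> R1=(0,11,1) R2=(0,11,1)
Op 6: inc R2 by 3 -> R2=(0,11,4) value=15
Op 7: merge R0<->R1 -> R0=(0,11,1) R1=(0,11,1)
Op 8: merge R2<->R1 -> R2=(0,11,4) R1=(0,11,4)
Op 9: merge R2<->R0 -> R2=(0,11,4) R0=(0,11,4)
Op 10: merge R1<->R0 -> R1=(0,11,4) R0=(0,11,4)
Op 11: inc R0 by 5 -> R0=(5,11,4) value=20

Answer: 15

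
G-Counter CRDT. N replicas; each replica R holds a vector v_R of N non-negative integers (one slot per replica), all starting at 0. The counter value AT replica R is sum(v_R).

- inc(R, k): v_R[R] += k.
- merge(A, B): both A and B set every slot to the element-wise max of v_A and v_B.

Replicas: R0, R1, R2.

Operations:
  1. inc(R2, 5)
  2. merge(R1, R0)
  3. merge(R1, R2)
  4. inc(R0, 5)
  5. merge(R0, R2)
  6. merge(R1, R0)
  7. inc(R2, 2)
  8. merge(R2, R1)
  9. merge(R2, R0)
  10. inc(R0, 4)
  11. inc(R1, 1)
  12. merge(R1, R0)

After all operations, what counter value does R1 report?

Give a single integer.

Op 1: inc R2 by 5 -> R2=(0,0,5) value=5
Op 2: merge R1<->R0 -> R1=(0,0,0) R0=(0,0,0)
Op 3: merge R1<->R2 -> R1=(0,0,5) R2=(0,0,5)
Op 4: inc R0 by 5 -> R0=(5,0,0) value=5
Op 5: merge R0<->R2 -> R0=(5,0,5) R2=(5,0,5)
Op 6: merge R1<->R0 -> R1=(5,0,5) R0=(5,0,5)
Op 7: inc R2 by 2 -> R2=(5,0,7) value=12
Op 8: merge R2<->R1 -> R2=(5,0,7) R1=(5,0,7)
Op 9: merge R2<->R0 -> R2=(5,0,7) R0=(5,0,7)
Op 10: inc R0 by 4 -> R0=(9,0,7) value=16
Op 11: inc R1 by 1 -> R1=(5,1,7) value=13
Op 12: merge R1<->R0 -> R1=(9,1,7) R0=(9,1,7)

Answer: 17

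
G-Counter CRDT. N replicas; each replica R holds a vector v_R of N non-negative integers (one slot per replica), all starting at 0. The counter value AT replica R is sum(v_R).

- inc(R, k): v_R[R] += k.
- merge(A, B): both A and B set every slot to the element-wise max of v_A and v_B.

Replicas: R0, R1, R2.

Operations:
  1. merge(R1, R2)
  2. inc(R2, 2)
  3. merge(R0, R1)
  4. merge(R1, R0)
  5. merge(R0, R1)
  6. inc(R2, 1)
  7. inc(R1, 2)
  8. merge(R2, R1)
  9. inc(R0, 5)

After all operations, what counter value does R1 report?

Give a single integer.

Answer: 5

Derivation:
Op 1: merge R1<->R2 -> R1=(0,0,0) R2=(0,0,0)
Op 2: inc R2 by 2 -> R2=(0,0,2) value=2
Op 3: merge R0<->R1 -> R0=(0,0,0) R1=(0,0,0)
Op 4: merge R1<->R0 -> R1=(0,0,0) R0=(0,0,0)
Op 5: merge R0<->R1 -> R0=(0,0,0) R1=(0,0,0)
Op 6: inc R2 by 1 -> R2=(0,0,3) value=3
Op 7: inc R1 by 2 -> R1=(0,2,0) value=2
Op 8: merge R2<->R1 -> R2=(0,2,3) R1=(0,2,3)
Op 9: inc R0 by 5 -> R0=(5,0,0) value=5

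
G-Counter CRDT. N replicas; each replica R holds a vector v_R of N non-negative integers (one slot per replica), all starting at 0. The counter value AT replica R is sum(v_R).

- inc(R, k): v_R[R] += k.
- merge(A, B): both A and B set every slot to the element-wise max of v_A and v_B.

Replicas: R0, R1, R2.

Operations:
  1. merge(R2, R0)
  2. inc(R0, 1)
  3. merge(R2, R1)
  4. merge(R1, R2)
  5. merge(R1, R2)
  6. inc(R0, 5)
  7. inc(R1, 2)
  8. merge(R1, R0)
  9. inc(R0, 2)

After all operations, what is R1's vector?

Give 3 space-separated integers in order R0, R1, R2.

Answer: 6 2 0

Derivation:
Op 1: merge R2<->R0 -> R2=(0,0,0) R0=(0,0,0)
Op 2: inc R0 by 1 -> R0=(1,0,0) value=1
Op 3: merge R2<->R1 -> R2=(0,0,0) R1=(0,0,0)
Op 4: merge R1<->R2 -> R1=(0,0,0) R2=(0,0,0)
Op 5: merge R1<->R2 -> R1=(0,0,0) R2=(0,0,0)
Op 6: inc R0 by 5 -> R0=(6,0,0) value=6
Op 7: inc R1 by 2 -> R1=(0,2,0) value=2
Op 8: merge R1<->R0 -> R1=(6,2,0) R0=(6,2,0)
Op 9: inc R0 by 2 -> R0=(8,2,0) value=10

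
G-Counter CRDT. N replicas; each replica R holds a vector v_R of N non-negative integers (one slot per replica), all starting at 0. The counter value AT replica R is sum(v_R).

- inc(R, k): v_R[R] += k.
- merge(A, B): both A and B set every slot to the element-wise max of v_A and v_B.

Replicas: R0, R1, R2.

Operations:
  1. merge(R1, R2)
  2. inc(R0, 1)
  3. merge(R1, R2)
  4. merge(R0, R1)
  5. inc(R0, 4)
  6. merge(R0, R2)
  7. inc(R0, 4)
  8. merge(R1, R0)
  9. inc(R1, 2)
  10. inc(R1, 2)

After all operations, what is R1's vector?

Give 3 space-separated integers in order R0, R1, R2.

Op 1: merge R1<->R2 -> R1=(0,0,0) R2=(0,0,0)
Op 2: inc R0 by 1 -> R0=(1,0,0) value=1
Op 3: merge R1<->R2 -> R1=(0,0,0) R2=(0,0,0)
Op 4: merge R0<->R1 -> R0=(1,0,0) R1=(1,0,0)
Op 5: inc R0 by 4 -> R0=(5,0,0) value=5
Op 6: merge R0<->R2 -> R0=(5,0,0) R2=(5,0,0)
Op 7: inc R0 by 4 -> R0=(9,0,0) value=9
Op 8: merge R1<->R0 -> R1=(9,0,0) R0=(9,0,0)
Op 9: inc R1 by 2 -> R1=(9,2,0) value=11
Op 10: inc R1 by 2 -> R1=(9,4,0) value=13

Answer: 9 4 0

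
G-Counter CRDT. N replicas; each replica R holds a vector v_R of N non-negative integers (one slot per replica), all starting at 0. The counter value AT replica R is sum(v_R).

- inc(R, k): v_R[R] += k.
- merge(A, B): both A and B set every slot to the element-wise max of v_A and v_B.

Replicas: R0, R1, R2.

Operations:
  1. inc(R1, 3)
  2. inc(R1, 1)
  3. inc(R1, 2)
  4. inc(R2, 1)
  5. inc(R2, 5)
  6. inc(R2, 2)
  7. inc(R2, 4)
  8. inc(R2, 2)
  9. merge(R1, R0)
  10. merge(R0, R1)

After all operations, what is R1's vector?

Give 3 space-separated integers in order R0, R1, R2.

Answer: 0 6 0

Derivation:
Op 1: inc R1 by 3 -> R1=(0,3,0) value=3
Op 2: inc R1 by 1 -> R1=(0,4,0) value=4
Op 3: inc R1 by 2 -> R1=(0,6,0) value=6
Op 4: inc R2 by 1 -> R2=(0,0,1) value=1
Op 5: inc R2 by 5 -> R2=(0,0,6) value=6
Op 6: inc R2 by 2 -> R2=(0,0,8) value=8
Op 7: inc R2 by 4 -> R2=(0,0,12) value=12
Op 8: inc R2 by 2 -> R2=(0,0,14) value=14
Op 9: merge R1<->R0 -> R1=(0,6,0) R0=(0,6,0)
Op 10: merge R0<->R1 -> R0=(0,6,0) R1=(0,6,0)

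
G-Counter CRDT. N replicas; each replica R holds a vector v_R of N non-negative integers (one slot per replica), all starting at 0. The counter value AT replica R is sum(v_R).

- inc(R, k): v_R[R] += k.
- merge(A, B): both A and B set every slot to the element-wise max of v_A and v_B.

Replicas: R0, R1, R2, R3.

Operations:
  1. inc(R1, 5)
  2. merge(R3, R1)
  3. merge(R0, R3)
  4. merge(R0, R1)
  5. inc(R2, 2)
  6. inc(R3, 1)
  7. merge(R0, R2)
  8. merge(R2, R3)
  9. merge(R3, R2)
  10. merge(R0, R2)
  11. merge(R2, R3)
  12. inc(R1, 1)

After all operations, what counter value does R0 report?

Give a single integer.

Op 1: inc R1 by 5 -> R1=(0,5,0,0) value=5
Op 2: merge R3<->R1 -> R3=(0,5,0,0) R1=(0,5,0,0)
Op 3: merge R0<->R3 -> R0=(0,5,0,0) R3=(0,5,0,0)
Op 4: merge R0<->R1 -> R0=(0,5,0,0) R1=(0,5,0,0)
Op 5: inc R2 by 2 -> R2=(0,0,2,0) value=2
Op 6: inc R3 by 1 -> R3=(0,5,0,1) value=6
Op 7: merge R0<->R2 -> R0=(0,5,2,0) R2=(0,5,2,0)
Op 8: merge R2<->R3 -> R2=(0,5,2,1) R3=(0,5,2,1)
Op 9: merge R3<->R2 -> R3=(0,5,2,1) R2=(0,5,2,1)
Op 10: merge R0<->R2 -> R0=(0,5,2,1) R2=(0,5,2,1)
Op 11: merge R2<->R3 -> R2=(0,5,2,1) R3=(0,5,2,1)
Op 12: inc R1 by 1 -> R1=(0,6,0,0) value=6

Answer: 8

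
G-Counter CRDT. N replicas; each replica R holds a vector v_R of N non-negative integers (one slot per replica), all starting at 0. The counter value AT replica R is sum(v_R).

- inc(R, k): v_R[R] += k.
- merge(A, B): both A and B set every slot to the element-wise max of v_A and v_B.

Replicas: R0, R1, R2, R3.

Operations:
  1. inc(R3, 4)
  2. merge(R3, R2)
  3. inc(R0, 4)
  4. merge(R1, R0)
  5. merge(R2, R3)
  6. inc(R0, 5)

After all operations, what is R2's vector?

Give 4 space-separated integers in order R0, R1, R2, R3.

Answer: 0 0 0 4

Derivation:
Op 1: inc R3 by 4 -> R3=(0,0,0,4) value=4
Op 2: merge R3<->R2 -> R3=(0,0,0,4) R2=(0,0,0,4)
Op 3: inc R0 by 4 -> R0=(4,0,0,0) value=4
Op 4: merge R1<->R0 -> R1=(4,0,0,0) R0=(4,0,0,0)
Op 5: merge R2<->R3 -> R2=(0,0,0,4) R3=(0,0,0,4)
Op 6: inc R0 by 5 -> R0=(9,0,0,0) value=9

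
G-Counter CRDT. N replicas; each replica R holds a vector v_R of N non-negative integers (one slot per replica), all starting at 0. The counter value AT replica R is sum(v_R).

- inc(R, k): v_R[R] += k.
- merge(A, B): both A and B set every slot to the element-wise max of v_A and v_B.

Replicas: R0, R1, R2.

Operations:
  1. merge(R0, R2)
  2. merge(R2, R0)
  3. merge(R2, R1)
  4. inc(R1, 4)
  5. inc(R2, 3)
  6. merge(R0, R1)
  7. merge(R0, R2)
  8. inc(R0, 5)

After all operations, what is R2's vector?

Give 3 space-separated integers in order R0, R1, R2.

Answer: 0 4 3

Derivation:
Op 1: merge R0<->R2 -> R0=(0,0,0) R2=(0,0,0)
Op 2: merge R2<->R0 -> R2=(0,0,0) R0=(0,0,0)
Op 3: merge R2<->R1 -> R2=(0,0,0) R1=(0,0,0)
Op 4: inc R1 by 4 -> R1=(0,4,0) value=4
Op 5: inc R2 by 3 -> R2=(0,0,3) value=3
Op 6: merge R0<->R1 -> R0=(0,4,0) R1=(0,4,0)
Op 7: merge R0<->R2 -> R0=(0,4,3) R2=(0,4,3)
Op 8: inc R0 by 5 -> R0=(5,4,3) value=12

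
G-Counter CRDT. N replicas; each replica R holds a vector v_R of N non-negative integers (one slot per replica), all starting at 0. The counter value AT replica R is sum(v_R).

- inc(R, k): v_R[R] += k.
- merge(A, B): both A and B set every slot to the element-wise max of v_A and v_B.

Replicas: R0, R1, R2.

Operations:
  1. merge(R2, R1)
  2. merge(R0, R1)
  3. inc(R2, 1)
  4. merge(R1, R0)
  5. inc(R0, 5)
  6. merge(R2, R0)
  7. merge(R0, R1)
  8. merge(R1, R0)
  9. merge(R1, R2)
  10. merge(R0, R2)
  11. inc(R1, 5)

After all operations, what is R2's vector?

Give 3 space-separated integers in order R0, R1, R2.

Op 1: merge R2<->R1 -> R2=(0,0,0) R1=(0,0,0)
Op 2: merge R0<->R1 -> R0=(0,0,0) R1=(0,0,0)
Op 3: inc R2 by 1 -> R2=(0,0,1) value=1
Op 4: merge R1<->R0 -> R1=(0,0,0) R0=(0,0,0)
Op 5: inc R0 by 5 -> R0=(5,0,0) value=5
Op 6: merge R2<->R0 -> R2=(5,0,1) R0=(5,0,1)
Op 7: merge R0<->R1 -> R0=(5,0,1) R1=(5,0,1)
Op 8: merge R1<->R0 -> R1=(5,0,1) R0=(5,0,1)
Op 9: merge R1<->R2 -> R1=(5,0,1) R2=(5,0,1)
Op 10: merge R0<->R2 -> R0=(5,0,1) R2=(5,0,1)
Op 11: inc R1 by 5 -> R1=(5,5,1) value=11

Answer: 5 0 1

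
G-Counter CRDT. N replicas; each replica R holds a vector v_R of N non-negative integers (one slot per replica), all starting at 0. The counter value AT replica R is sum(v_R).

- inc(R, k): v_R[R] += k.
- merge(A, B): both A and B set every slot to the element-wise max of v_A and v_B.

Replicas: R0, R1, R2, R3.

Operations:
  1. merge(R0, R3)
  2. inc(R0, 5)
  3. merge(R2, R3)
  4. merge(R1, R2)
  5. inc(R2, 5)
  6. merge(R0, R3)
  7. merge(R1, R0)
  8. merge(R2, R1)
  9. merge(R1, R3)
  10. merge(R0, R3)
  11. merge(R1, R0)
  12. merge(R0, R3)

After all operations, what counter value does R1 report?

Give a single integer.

Op 1: merge R0<->R3 -> R0=(0,0,0,0) R3=(0,0,0,0)
Op 2: inc R0 by 5 -> R0=(5,0,0,0) value=5
Op 3: merge R2<->R3 -> R2=(0,0,0,0) R3=(0,0,0,0)
Op 4: merge R1<->R2 -> R1=(0,0,0,0) R2=(0,0,0,0)
Op 5: inc R2 by 5 -> R2=(0,0,5,0) value=5
Op 6: merge R0<->R3 -> R0=(5,0,0,0) R3=(5,0,0,0)
Op 7: merge R1<->R0 -> R1=(5,0,0,0) R0=(5,0,0,0)
Op 8: merge R2<->R1 -> R2=(5,0,5,0) R1=(5,0,5,0)
Op 9: merge R1<->R3 -> R1=(5,0,5,0) R3=(5,0,5,0)
Op 10: merge R0<->R3 -> R0=(5,0,5,0) R3=(5,0,5,0)
Op 11: merge R1<->R0 -> R1=(5,0,5,0) R0=(5,0,5,0)
Op 12: merge R0<->R3 -> R0=(5,0,5,0) R3=(5,0,5,0)

Answer: 10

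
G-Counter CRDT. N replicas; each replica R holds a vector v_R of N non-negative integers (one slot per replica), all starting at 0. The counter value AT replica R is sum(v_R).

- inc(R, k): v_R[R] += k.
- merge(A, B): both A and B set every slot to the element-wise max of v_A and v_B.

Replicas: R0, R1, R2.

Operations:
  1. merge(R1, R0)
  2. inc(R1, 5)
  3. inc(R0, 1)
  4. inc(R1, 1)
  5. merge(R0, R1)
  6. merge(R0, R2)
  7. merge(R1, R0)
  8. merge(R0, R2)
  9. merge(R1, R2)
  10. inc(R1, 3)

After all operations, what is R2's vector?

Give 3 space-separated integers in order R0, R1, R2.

Op 1: merge R1<->R0 -> R1=(0,0,0) R0=(0,0,0)
Op 2: inc R1 by 5 -> R1=(0,5,0) value=5
Op 3: inc R0 by 1 -> R0=(1,0,0) value=1
Op 4: inc R1 by 1 -> R1=(0,6,0) value=6
Op 5: merge R0<->R1 -> R0=(1,6,0) R1=(1,6,0)
Op 6: merge R0<->R2 -> R0=(1,6,0) R2=(1,6,0)
Op 7: merge R1<->R0 -> R1=(1,6,0) R0=(1,6,0)
Op 8: merge R0<->R2 -> R0=(1,6,0) R2=(1,6,0)
Op 9: merge R1<->R2 -> R1=(1,6,0) R2=(1,6,0)
Op 10: inc R1 by 3 -> R1=(1,9,0) value=10

Answer: 1 6 0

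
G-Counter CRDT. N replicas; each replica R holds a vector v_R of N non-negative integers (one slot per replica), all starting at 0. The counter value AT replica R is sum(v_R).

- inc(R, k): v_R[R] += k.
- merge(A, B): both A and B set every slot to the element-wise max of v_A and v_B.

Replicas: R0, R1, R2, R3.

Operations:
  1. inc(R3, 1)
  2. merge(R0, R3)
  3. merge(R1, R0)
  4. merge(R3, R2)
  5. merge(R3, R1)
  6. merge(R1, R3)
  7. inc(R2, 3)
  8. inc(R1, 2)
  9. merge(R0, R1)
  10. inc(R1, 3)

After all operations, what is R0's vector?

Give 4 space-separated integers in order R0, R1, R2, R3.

Op 1: inc R3 by 1 -> R3=(0,0,0,1) value=1
Op 2: merge R0<->R3 -> R0=(0,0,0,1) R3=(0,0,0,1)
Op 3: merge R1<->R0 -> R1=(0,0,0,1) R0=(0,0,0,1)
Op 4: merge R3<->R2 -> R3=(0,0,0,1) R2=(0,0,0,1)
Op 5: merge R3<->R1 -> R3=(0,0,0,1) R1=(0,0,0,1)
Op 6: merge R1<->R3 -> R1=(0,0,0,1) R3=(0,0,0,1)
Op 7: inc R2 by 3 -> R2=(0,0,3,1) value=4
Op 8: inc R1 by 2 -> R1=(0,2,0,1) value=3
Op 9: merge R0<->R1 -> R0=(0,2,0,1) R1=(0,2,0,1)
Op 10: inc R1 by 3 -> R1=(0,5,0,1) value=6

Answer: 0 2 0 1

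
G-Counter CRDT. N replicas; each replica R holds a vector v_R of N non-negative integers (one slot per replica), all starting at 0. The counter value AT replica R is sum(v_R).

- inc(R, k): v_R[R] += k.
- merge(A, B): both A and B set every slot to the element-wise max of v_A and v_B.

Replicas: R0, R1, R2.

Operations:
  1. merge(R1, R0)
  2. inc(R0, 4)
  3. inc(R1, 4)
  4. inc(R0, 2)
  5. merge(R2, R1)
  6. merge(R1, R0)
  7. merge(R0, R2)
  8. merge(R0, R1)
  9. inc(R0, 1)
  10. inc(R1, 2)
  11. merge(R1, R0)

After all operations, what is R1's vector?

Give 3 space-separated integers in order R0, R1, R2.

Answer: 7 6 0

Derivation:
Op 1: merge R1<->R0 -> R1=(0,0,0) R0=(0,0,0)
Op 2: inc R0 by 4 -> R0=(4,0,0) value=4
Op 3: inc R1 by 4 -> R1=(0,4,0) value=4
Op 4: inc R0 by 2 -> R0=(6,0,0) value=6
Op 5: merge R2<->R1 -> R2=(0,4,0) R1=(0,4,0)
Op 6: merge R1<->R0 -> R1=(6,4,0) R0=(6,4,0)
Op 7: merge R0<->R2 -> R0=(6,4,0) R2=(6,4,0)
Op 8: merge R0<->R1 -> R0=(6,4,0) R1=(6,4,0)
Op 9: inc R0 by 1 -> R0=(7,4,0) value=11
Op 10: inc R1 by 2 -> R1=(6,6,0) value=12
Op 11: merge R1<->R0 -> R1=(7,6,0) R0=(7,6,0)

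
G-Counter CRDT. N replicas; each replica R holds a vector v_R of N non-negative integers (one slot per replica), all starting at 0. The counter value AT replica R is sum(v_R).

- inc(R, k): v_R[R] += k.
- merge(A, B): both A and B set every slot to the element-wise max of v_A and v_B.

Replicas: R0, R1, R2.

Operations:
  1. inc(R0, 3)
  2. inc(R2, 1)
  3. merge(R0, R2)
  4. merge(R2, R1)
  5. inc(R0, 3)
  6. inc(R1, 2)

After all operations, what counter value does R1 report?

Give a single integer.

Answer: 6

Derivation:
Op 1: inc R0 by 3 -> R0=(3,0,0) value=3
Op 2: inc R2 by 1 -> R2=(0,0,1) value=1
Op 3: merge R0<->R2 -> R0=(3,0,1) R2=(3,0,1)
Op 4: merge R2<->R1 -> R2=(3,0,1) R1=(3,0,1)
Op 5: inc R0 by 3 -> R0=(6,0,1) value=7
Op 6: inc R1 by 2 -> R1=(3,2,1) value=6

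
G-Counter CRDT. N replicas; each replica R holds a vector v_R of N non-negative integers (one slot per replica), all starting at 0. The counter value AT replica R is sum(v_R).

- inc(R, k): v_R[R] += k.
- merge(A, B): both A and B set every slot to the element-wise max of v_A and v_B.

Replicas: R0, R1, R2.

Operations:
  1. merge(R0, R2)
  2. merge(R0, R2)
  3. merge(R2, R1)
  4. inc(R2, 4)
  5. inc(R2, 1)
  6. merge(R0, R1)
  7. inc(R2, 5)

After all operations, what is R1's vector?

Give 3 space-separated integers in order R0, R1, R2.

Op 1: merge R0<->R2 -> R0=(0,0,0) R2=(0,0,0)
Op 2: merge R0<->R2 -> R0=(0,0,0) R2=(0,0,0)
Op 3: merge R2<->R1 -> R2=(0,0,0) R1=(0,0,0)
Op 4: inc R2 by 4 -> R2=(0,0,4) value=4
Op 5: inc R2 by 1 -> R2=(0,0,5) value=5
Op 6: merge R0<->R1 -> R0=(0,0,0) R1=(0,0,0)
Op 7: inc R2 by 5 -> R2=(0,0,10) value=10

Answer: 0 0 0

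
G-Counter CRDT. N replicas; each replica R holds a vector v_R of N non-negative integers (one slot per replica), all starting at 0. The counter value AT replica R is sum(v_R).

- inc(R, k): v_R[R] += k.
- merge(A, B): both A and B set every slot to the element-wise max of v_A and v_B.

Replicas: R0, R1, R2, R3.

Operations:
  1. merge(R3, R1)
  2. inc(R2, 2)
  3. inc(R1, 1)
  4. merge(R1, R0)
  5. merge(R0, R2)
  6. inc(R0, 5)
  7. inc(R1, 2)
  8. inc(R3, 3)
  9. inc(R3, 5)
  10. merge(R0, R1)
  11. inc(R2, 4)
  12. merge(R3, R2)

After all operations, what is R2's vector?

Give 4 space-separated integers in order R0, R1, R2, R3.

Answer: 0 1 6 8

Derivation:
Op 1: merge R3<->R1 -> R3=(0,0,0,0) R1=(0,0,0,0)
Op 2: inc R2 by 2 -> R2=(0,0,2,0) value=2
Op 3: inc R1 by 1 -> R1=(0,1,0,0) value=1
Op 4: merge R1<->R0 -> R1=(0,1,0,0) R0=(0,1,0,0)
Op 5: merge R0<->R2 -> R0=(0,1,2,0) R2=(0,1,2,0)
Op 6: inc R0 by 5 -> R0=(5,1,2,0) value=8
Op 7: inc R1 by 2 -> R1=(0,3,0,0) value=3
Op 8: inc R3 by 3 -> R3=(0,0,0,3) value=3
Op 9: inc R3 by 5 -> R3=(0,0,0,8) value=8
Op 10: merge R0<->R1 -> R0=(5,3,2,0) R1=(5,3,2,0)
Op 11: inc R2 by 4 -> R2=(0,1,6,0) value=7
Op 12: merge R3<->R2 -> R3=(0,1,6,8) R2=(0,1,6,8)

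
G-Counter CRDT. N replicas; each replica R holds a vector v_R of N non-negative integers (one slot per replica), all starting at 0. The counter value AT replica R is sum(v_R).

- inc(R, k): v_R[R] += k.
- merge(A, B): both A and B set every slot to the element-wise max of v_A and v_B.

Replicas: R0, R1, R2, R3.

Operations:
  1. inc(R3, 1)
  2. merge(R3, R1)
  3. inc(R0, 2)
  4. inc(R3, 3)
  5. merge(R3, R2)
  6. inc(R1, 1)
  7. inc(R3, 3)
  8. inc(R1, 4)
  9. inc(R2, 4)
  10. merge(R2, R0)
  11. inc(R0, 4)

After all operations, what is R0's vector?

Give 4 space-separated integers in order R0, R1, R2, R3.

Op 1: inc R3 by 1 -> R3=(0,0,0,1) value=1
Op 2: merge R3<->R1 -> R3=(0,0,0,1) R1=(0,0,0,1)
Op 3: inc R0 by 2 -> R0=(2,0,0,0) value=2
Op 4: inc R3 by 3 -> R3=(0,0,0,4) value=4
Op 5: merge R3<->R2 -> R3=(0,0,0,4) R2=(0,0,0,4)
Op 6: inc R1 by 1 -> R1=(0,1,0,1) value=2
Op 7: inc R3 by 3 -> R3=(0,0,0,7) value=7
Op 8: inc R1 by 4 -> R1=(0,5,0,1) value=6
Op 9: inc R2 by 4 -> R2=(0,0,4,4) value=8
Op 10: merge R2<->R0 -> R2=(2,0,4,4) R0=(2,0,4,4)
Op 11: inc R0 by 4 -> R0=(6,0,4,4) value=14

Answer: 6 0 4 4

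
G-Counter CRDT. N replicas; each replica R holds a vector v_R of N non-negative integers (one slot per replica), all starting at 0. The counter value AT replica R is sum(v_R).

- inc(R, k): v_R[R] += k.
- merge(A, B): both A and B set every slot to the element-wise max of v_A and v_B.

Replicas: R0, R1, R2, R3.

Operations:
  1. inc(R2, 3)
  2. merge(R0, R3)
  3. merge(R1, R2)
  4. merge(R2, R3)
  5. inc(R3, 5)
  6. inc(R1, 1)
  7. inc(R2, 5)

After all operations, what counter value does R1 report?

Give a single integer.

Answer: 4

Derivation:
Op 1: inc R2 by 3 -> R2=(0,0,3,0) value=3
Op 2: merge R0<->R3 -> R0=(0,0,0,0) R3=(0,0,0,0)
Op 3: merge R1<->R2 -> R1=(0,0,3,0) R2=(0,0,3,0)
Op 4: merge R2<->R3 -> R2=(0,0,3,0) R3=(0,0,3,0)
Op 5: inc R3 by 5 -> R3=(0,0,3,5) value=8
Op 6: inc R1 by 1 -> R1=(0,1,3,0) value=4
Op 7: inc R2 by 5 -> R2=(0,0,8,0) value=8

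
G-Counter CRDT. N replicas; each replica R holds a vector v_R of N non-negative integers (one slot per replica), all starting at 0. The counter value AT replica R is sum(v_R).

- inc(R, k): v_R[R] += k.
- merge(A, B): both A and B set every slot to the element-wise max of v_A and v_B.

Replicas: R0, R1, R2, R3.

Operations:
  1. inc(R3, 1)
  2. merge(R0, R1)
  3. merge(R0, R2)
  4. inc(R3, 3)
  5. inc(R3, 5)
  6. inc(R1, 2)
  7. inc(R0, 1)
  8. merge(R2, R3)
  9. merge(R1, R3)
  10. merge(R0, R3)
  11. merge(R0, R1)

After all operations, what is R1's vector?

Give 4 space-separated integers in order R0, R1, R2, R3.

Answer: 1 2 0 9

Derivation:
Op 1: inc R3 by 1 -> R3=(0,0,0,1) value=1
Op 2: merge R0<->R1 -> R0=(0,0,0,0) R1=(0,0,0,0)
Op 3: merge R0<->R2 -> R0=(0,0,0,0) R2=(0,0,0,0)
Op 4: inc R3 by 3 -> R3=(0,0,0,4) value=4
Op 5: inc R3 by 5 -> R3=(0,0,0,9) value=9
Op 6: inc R1 by 2 -> R1=(0,2,0,0) value=2
Op 7: inc R0 by 1 -> R0=(1,0,0,0) value=1
Op 8: merge R2<->R3 -> R2=(0,0,0,9) R3=(0,0,0,9)
Op 9: merge R1<->R3 -> R1=(0,2,0,9) R3=(0,2,0,9)
Op 10: merge R0<->R3 -> R0=(1,2,0,9) R3=(1,2,0,9)
Op 11: merge R0<->R1 -> R0=(1,2,0,9) R1=(1,2,0,9)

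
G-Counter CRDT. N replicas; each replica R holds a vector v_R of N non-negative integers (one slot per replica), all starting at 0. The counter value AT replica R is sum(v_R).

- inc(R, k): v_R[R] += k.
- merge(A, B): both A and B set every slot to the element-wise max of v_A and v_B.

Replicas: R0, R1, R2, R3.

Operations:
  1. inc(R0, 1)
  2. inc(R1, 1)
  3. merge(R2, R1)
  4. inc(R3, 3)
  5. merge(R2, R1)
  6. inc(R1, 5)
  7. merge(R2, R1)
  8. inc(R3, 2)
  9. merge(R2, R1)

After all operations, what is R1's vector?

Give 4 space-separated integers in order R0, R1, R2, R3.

Op 1: inc R0 by 1 -> R0=(1,0,0,0) value=1
Op 2: inc R1 by 1 -> R1=(0,1,0,0) value=1
Op 3: merge R2<->R1 -> R2=(0,1,0,0) R1=(0,1,0,0)
Op 4: inc R3 by 3 -> R3=(0,0,0,3) value=3
Op 5: merge R2<->R1 -> R2=(0,1,0,0) R1=(0,1,0,0)
Op 6: inc R1 by 5 -> R1=(0,6,0,0) value=6
Op 7: merge R2<->R1 -> R2=(0,6,0,0) R1=(0,6,0,0)
Op 8: inc R3 by 2 -> R3=(0,0,0,5) value=5
Op 9: merge R2<->R1 -> R2=(0,6,0,0) R1=(0,6,0,0)

Answer: 0 6 0 0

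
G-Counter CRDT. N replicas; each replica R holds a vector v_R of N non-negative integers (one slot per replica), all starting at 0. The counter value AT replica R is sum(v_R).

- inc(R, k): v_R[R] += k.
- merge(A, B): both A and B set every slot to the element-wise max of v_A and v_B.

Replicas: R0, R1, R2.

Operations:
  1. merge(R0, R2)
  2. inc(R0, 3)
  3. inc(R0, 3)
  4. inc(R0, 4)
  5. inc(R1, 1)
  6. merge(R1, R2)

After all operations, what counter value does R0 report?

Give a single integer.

Op 1: merge R0<->R2 -> R0=(0,0,0) R2=(0,0,0)
Op 2: inc R0 by 3 -> R0=(3,0,0) value=3
Op 3: inc R0 by 3 -> R0=(6,0,0) value=6
Op 4: inc R0 by 4 -> R0=(10,0,0) value=10
Op 5: inc R1 by 1 -> R1=(0,1,0) value=1
Op 6: merge R1<->R2 -> R1=(0,1,0) R2=(0,1,0)

Answer: 10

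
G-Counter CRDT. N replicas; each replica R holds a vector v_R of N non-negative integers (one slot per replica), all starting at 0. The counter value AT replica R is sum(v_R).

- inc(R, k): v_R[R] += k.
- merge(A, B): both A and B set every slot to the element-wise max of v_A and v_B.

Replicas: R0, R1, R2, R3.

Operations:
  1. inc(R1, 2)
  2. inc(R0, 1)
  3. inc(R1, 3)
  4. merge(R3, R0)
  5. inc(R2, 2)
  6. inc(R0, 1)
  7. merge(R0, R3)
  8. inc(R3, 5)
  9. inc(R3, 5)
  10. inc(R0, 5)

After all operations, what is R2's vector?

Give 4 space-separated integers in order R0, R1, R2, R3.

Op 1: inc R1 by 2 -> R1=(0,2,0,0) value=2
Op 2: inc R0 by 1 -> R0=(1,0,0,0) value=1
Op 3: inc R1 by 3 -> R1=(0,5,0,0) value=5
Op 4: merge R3<->R0 -> R3=(1,0,0,0) R0=(1,0,0,0)
Op 5: inc R2 by 2 -> R2=(0,0,2,0) value=2
Op 6: inc R0 by 1 -> R0=(2,0,0,0) value=2
Op 7: merge R0<->R3 -> R0=(2,0,0,0) R3=(2,0,0,0)
Op 8: inc R3 by 5 -> R3=(2,0,0,5) value=7
Op 9: inc R3 by 5 -> R3=(2,0,0,10) value=12
Op 10: inc R0 by 5 -> R0=(7,0,0,0) value=7

Answer: 0 0 2 0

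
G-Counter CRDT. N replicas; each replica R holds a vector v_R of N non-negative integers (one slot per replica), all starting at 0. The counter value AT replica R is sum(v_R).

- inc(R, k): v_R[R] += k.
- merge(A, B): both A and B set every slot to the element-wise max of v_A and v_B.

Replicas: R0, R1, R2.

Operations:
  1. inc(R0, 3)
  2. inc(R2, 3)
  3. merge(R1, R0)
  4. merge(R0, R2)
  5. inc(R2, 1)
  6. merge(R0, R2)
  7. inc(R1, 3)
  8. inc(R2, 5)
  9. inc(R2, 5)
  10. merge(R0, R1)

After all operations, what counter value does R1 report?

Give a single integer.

Answer: 10

Derivation:
Op 1: inc R0 by 3 -> R0=(3,0,0) value=3
Op 2: inc R2 by 3 -> R2=(0,0,3) value=3
Op 3: merge R1<->R0 -> R1=(3,0,0) R0=(3,0,0)
Op 4: merge R0<->R2 -> R0=(3,0,3) R2=(3,0,3)
Op 5: inc R2 by 1 -> R2=(3,0,4) value=7
Op 6: merge R0<->R2 -> R0=(3,0,4) R2=(3,0,4)
Op 7: inc R1 by 3 -> R1=(3,3,0) value=6
Op 8: inc R2 by 5 -> R2=(3,0,9) value=12
Op 9: inc R2 by 5 -> R2=(3,0,14) value=17
Op 10: merge R0<->R1 -> R0=(3,3,4) R1=(3,3,4)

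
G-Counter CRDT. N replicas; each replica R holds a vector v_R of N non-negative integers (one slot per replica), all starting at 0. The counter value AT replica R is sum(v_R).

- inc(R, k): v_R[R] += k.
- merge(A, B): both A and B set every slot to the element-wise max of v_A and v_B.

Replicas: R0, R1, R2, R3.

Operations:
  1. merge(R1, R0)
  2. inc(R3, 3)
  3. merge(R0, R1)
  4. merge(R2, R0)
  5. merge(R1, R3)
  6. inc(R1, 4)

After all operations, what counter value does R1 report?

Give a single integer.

Answer: 7

Derivation:
Op 1: merge R1<->R0 -> R1=(0,0,0,0) R0=(0,0,0,0)
Op 2: inc R3 by 3 -> R3=(0,0,0,3) value=3
Op 3: merge R0<->R1 -> R0=(0,0,0,0) R1=(0,0,0,0)
Op 4: merge R2<->R0 -> R2=(0,0,0,0) R0=(0,0,0,0)
Op 5: merge R1<->R3 -> R1=(0,0,0,3) R3=(0,0,0,3)
Op 6: inc R1 by 4 -> R1=(0,4,0,3) value=7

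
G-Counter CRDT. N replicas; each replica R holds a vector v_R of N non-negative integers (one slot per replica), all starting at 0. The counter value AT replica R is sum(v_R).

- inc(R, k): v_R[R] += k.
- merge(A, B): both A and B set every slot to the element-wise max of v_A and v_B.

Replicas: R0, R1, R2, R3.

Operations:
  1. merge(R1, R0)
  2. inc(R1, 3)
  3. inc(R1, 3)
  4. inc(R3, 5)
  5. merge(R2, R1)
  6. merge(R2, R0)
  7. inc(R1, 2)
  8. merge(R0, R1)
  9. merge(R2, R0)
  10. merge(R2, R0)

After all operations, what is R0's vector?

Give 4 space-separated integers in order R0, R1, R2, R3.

Op 1: merge R1<->R0 -> R1=(0,0,0,0) R0=(0,0,0,0)
Op 2: inc R1 by 3 -> R1=(0,3,0,0) value=3
Op 3: inc R1 by 3 -> R1=(0,6,0,0) value=6
Op 4: inc R3 by 5 -> R3=(0,0,0,5) value=5
Op 5: merge R2<->R1 -> R2=(0,6,0,0) R1=(0,6,0,0)
Op 6: merge R2<->R0 -> R2=(0,6,0,0) R0=(0,6,0,0)
Op 7: inc R1 by 2 -> R1=(0,8,0,0) value=8
Op 8: merge R0<->R1 -> R0=(0,8,0,0) R1=(0,8,0,0)
Op 9: merge R2<->R0 -> R2=(0,8,0,0) R0=(0,8,0,0)
Op 10: merge R2<->R0 -> R2=(0,8,0,0) R0=(0,8,0,0)

Answer: 0 8 0 0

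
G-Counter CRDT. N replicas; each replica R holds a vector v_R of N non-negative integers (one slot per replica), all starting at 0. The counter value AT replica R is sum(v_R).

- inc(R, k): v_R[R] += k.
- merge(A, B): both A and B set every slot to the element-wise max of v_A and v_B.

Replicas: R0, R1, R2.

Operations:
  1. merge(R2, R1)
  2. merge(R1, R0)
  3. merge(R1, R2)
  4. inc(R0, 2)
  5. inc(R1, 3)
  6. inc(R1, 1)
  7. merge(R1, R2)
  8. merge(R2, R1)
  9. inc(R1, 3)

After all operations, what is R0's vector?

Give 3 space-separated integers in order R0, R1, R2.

Answer: 2 0 0

Derivation:
Op 1: merge R2<->R1 -> R2=(0,0,0) R1=(0,0,0)
Op 2: merge R1<->R0 -> R1=(0,0,0) R0=(0,0,0)
Op 3: merge R1<->R2 -> R1=(0,0,0) R2=(0,0,0)
Op 4: inc R0 by 2 -> R0=(2,0,0) value=2
Op 5: inc R1 by 3 -> R1=(0,3,0) value=3
Op 6: inc R1 by 1 -> R1=(0,4,0) value=4
Op 7: merge R1<->R2 -> R1=(0,4,0) R2=(0,4,0)
Op 8: merge R2<->R1 -> R2=(0,4,0) R1=(0,4,0)
Op 9: inc R1 by 3 -> R1=(0,7,0) value=7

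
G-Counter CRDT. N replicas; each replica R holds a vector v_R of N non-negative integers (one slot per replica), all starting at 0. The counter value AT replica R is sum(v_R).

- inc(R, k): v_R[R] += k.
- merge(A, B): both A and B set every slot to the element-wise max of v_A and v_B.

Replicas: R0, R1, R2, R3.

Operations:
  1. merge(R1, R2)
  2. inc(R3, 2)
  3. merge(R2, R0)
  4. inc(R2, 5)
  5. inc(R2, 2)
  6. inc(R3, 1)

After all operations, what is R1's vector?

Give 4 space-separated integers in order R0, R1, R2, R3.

Op 1: merge R1<->R2 -> R1=(0,0,0,0) R2=(0,0,0,0)
Op 2: inc R3 by 2 -> R3=(0,0,0,2) value=2
Op 3: merge R2<->R0 -> R2=(0,0,0,0) R0=(0,0,0,0)
Op 4: inc R2 by 5 -> R2=(0,0,5,0) value=5
Op 5: inc R2 by 2 -> R2=(0,0,7,0) value=7
Op 6: inc R3 by 1 -> R3=(0,0,0,3) value=3

Answer: 0 0 0 0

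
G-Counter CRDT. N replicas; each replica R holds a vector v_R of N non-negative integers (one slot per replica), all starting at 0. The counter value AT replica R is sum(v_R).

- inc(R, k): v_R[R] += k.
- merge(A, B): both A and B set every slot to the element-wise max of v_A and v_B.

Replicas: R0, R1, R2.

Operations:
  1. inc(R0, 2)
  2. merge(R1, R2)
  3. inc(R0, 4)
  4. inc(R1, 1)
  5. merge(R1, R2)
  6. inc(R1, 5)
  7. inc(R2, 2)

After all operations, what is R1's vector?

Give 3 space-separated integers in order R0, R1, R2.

Op 1: inc R0 by 2 -> R0=(2,0,0) value=2
Op 2: merge R1<->R2 -> R1=(0,0,0) R2=(0,0,0)
Op 3: inc R0 by 4 -> R0=(6,0,0) value=6
Op 4: inc R1 by 1 -> R1=(0,1,0) value=1
Op 5: merge R1<->R2 -> R1=(0,1,0) R2=(0,1,0)
Op 6: inc R1 by 5 -> R1=(0,6,0) value=6
Op 7: inc R2 by 2 -> R2=(0,1,2) value=3

Answer: 0 6 0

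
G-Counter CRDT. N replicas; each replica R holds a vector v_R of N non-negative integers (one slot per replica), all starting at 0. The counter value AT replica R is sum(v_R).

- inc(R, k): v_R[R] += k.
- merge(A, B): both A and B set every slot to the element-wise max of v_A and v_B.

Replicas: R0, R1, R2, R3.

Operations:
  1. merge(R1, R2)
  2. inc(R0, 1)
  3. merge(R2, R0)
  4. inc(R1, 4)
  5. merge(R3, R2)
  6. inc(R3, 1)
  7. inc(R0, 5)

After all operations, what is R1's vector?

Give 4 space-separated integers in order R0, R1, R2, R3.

Answer: 0 4 0 0

Derivation:
Op 1: merge R1<->R2 -> R1=(0,0,0,0) R2=(0,0,0,0)
Op 2: inc R0 by 1 -> R0=(1,0,0,0) value=1
Op 3: merge R2<->R0 -> R2=(1,0,0,0) R0=(1,0,0,0)
Op 4: inc R1 by 4 -> R1=(0,4,0,0) value=4
Op 5: merge R3<->R2 -> R3=(1,0,0,0) R2=(1,0,0,0)
Op 6: inc R3 by 1 -> R3=(1,0,0,1) value=2
Op 7: inc R0 by 5 -> R0=(6,0,0,0) value=6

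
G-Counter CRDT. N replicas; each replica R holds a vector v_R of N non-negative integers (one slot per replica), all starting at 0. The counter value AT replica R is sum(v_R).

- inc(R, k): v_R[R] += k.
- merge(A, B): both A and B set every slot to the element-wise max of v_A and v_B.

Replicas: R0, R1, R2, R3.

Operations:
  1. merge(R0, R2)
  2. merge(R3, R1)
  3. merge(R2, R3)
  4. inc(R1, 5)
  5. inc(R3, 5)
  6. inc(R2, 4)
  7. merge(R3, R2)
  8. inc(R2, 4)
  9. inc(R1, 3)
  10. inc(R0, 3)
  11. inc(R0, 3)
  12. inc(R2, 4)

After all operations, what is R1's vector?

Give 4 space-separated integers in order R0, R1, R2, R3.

Op 1: merge R0<->R2 -> R0=(0,0,0,0) R2=(0,0,0,0)
Op 2: merge R3<->R1 -> R3=(0,0,0,0) R1=(0,0,0,0)
Op 3: merge R2<->R3 -> R2=(0,0,0,0) R3=(0,0,0,0)
Op 4: inc R1 by 5 -> R1=(0,5,0,0) value=5
Op 5: inc R3 by 5 -> R3=(0,0,0,5) value=5
Op 6: inc R2 by 4 -> R2=(0,0,4,0) value=4
Op 7: merge R3<->R2 -> R3=(0,0,4,5) R2=(0,0,4,5)
Op 8: inc R2 by 4 -> R2=(0,0,8,5) value=13
Op 9: inc R1 by 3 -> R1=(0,8,0,0) value=8
Op 10: inc R0 by 3 -> R0=(3,0,0,0) value=3
Op 11: inc R0 by 3 -> R0=(6,0,0,0) value=6
Op 12: inc R2 by 4 -> R2=(0,0,12,5) value=17

Answer: 0 8 0 0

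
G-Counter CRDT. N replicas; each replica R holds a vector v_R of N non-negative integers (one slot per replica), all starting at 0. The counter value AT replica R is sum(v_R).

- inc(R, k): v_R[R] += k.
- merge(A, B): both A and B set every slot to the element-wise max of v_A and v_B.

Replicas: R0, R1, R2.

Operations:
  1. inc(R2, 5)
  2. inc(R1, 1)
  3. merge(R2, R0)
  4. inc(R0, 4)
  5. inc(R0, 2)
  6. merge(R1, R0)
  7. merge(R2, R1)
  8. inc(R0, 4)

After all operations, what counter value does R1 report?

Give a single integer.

Answer: 12

Derivation:
Op 1: inc R2 by 5 -> R2=(0,0,5) value=5
Op 2: inc R1 by 1 -> R1=(0,1,0) value=1
Op 3: merge R2<->R0 -> R2=(0,0,5) R0=(0,0,5)
Op 4: inc R0 by 4 -> R0=(4,0,5) value=9
Op 5: inc R0 by 2 -> R0=(6,0,5) value=11
Op 6: merge R1<->R0 -> R1=(6,1,5) R0=(6,1,5)
Op 7: merge R2<->R1 -> R2=(6,1,5) R1=(6,1,5)
Op 8: inc R0 by 4 -> R0=(10,1,5) value=16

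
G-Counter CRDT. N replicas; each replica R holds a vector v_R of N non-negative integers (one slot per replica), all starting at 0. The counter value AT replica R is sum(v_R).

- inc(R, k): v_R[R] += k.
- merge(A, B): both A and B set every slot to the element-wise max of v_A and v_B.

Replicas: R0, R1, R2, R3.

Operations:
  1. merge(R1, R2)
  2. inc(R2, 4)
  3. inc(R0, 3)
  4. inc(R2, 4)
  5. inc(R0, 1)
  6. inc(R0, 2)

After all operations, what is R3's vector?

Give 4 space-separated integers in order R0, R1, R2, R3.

Answer: 0 0 0 0

Derivation:
Op 1: merge R1<->R2 -> R1=(0,0,0,0) R2=(0,0,0,0)
Op 2: inc R2 by 4 -> R2=(0,0,4,0) value=4
Op 3: inc R0 by 3 -> R0=(3,0,0,0) value=3
Op 4: inc R2 by 4 -> R2=(0,0,8,0) value=8
Op 5: inc R0 by 1 -> R0=(4,0,0,0) value=4
Op 6: inc R0 by 2 -> R0=(6,0,0,0) value=6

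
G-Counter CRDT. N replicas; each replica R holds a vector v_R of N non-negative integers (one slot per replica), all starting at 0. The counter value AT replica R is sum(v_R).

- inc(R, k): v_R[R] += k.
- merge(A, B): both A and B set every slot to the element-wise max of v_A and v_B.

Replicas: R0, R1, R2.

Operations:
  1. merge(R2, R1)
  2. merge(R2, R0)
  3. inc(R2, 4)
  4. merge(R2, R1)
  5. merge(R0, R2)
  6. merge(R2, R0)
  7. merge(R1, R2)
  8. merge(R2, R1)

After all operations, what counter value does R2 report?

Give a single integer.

Op 1: merge R2<->R1 -> R2=(0,0,0) R1=(0,0,0)
Op 2: merge R2<->R0 -> R2=(0,0,0) R0=(0,0,0)
Op 3: inc R2 by 4 -> R2=(0,0,4) value=4
Op 4: merge R2<->R1 -> R2=(0,0,4) R1=(0,0,4)
Op 5: merge R0<->R2 -> R0=(0,0,4) R2=(0,0,4)
Op 6: merge R2<->R0 -> R2=(0,0,4) R0=(0,0,4)
Op 7: merge R1<->R2 -> R1=(0,0,4) R2=(0,0,4)
Op 8: merge R2<->R1 -> R2=(0,0,4) R1=(0,0,4)

Answer: 4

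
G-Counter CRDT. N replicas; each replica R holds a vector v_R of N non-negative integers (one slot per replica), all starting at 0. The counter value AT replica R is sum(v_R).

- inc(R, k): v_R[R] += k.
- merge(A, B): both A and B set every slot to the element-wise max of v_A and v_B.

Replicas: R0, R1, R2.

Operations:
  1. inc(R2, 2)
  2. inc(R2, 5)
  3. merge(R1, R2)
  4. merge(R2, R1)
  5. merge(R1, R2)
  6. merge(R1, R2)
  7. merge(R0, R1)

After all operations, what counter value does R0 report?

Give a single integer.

Op 1: inc R2 by 2 -> R2=(0,0,2) value=2
Op 2: inc R2 by 5 -> R2=(0,0,7) value=7
Op 3: merge R1<->R2 -> R1=(0,0,7) R2=(0,0,7)
Op 4: merge R2<->R1 -> R2=(0,0,7) R1=(0,0,7)
Op 5: merge R1<->R2 -> R1=(0,0,7) R2=(0,0,7)
Op 6: merge R1<->R2 -> R1=(0,0,7) R2=(0,0,7)
Op 7: merge R0<->R1 -> R0=(0,0,7) R1=(0,0,7)

Answer: 7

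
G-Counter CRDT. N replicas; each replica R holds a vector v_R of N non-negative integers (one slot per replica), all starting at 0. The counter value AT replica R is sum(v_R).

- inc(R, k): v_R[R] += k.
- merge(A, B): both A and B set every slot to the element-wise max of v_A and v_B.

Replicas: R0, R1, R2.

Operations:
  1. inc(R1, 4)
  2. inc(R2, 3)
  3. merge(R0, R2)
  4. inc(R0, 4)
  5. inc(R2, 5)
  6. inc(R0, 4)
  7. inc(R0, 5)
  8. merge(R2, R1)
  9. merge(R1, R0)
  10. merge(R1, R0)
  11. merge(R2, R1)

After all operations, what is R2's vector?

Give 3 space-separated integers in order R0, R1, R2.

Answer: 13 4 8

Derivation:
Op 1: inc R1 by 4 -> R1=(0,4,0) value=4
Op 2: inc R2 by 3 -> R2=(0,0,3) value=3
Op 3: merge R0<->R2 -> R0=(0,0,3) R2=(0,0,3)
Op 4: inc R0 by 4 -> R0=(4,0,3) value=7
Op 5: inc R2 by 5 -> R2=(0,0,8) value=8
Op 6: inc R0 by 4 -> R0=(8,0,3) value=11
Op 7: inc R0 by 5 -> R0=(13,0,3) value=16
Op 8: merge R2<->R1 -> R2=(0,4,8) R1=(0,4,8)
Op 9: merge R1<->R0 -> R1=(13,4,8) R0=(13,4,8)
Op 10: merge R1<->R0 -> R1=(13,4,8) R0=(13,4,8)
Op 11: merge R2<->R1 -> R2=(13,4,8) R1=(13,4,8)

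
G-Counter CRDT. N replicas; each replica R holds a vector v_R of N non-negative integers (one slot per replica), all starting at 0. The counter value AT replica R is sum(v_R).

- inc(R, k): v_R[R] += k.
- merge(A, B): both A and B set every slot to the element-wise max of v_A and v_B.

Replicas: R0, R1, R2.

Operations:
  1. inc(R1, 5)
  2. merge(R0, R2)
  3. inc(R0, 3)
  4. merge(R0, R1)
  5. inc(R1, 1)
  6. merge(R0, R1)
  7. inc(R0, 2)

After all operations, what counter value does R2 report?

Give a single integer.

Answer: 0

Derivation:
Op 1: inc R1 by 5 -> R1=(0,5,0) value=5
Op 2: merge R0<->R2 -> R0=(0,0,0) R2=(0,0,0)
Op 3: inc R0 by 3 -> R0=(3,0,0) value=3
Op 4: merge R0<->R1 -> R0=(3,5,0) R1=(3,5,0)
Op 5: inc R1 by 1 -> R1=(3,6,0) value=9
Op 6: merge R0<->R1 -> R0=(3,6,0) R1=(3,6,0)
Op 7: inc R0 by 2 -> R0=(5,6,0) value=11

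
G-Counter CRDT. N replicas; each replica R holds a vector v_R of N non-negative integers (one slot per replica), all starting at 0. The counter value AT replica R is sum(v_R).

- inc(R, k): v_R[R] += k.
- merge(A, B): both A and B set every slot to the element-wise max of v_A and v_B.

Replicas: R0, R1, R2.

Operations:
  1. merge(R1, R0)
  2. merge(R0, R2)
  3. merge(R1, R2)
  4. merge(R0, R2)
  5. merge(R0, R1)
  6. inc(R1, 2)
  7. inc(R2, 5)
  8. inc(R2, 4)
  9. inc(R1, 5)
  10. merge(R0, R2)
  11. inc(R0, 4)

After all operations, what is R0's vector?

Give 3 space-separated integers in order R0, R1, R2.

Answer: 4 0 9

Derivation:
Op 1: merge R1<->R0 -> R1=(0,0,0) R0=(0,0,0)
Op 2: merge R0<->R2 -> R0=(0,0,0) R2=(0,0,0)
Op 3: merge R1<->R2 -> R1=(0,0,0) R2=(0,0,0)
Op 4: merge R0<->R2 -> R0=(0,0,0) R2=(0,0,0)
Op 5: merge R0<->R1 -> R0=(0,0,0) R1=(0,0,0)
Op 6: inc R1 by 2 -> R1=(0,2,0) value=2
Op 7: inc R2 by 5 -> R2=(0,0,5) value=5
Op 8: inc R2 by 4 -> R2=(0,0,9) value=9
Op 9: inc R1 by 5 -> R1=(0,7,0) value=7
Op 10: merge R0<->R2 -> R0=(0,0,9) R2=(0,0,9)
Op 11: inc R0 by 4 -> R0=(4,0,9) value=13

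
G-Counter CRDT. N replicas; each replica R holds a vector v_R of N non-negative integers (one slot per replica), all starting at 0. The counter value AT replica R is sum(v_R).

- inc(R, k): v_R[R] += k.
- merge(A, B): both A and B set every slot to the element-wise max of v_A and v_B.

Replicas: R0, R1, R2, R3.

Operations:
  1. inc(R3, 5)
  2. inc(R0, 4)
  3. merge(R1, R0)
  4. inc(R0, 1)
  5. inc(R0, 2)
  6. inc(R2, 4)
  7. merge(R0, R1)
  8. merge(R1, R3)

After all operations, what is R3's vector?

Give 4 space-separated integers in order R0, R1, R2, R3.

Answer: 7 0 0 5

Derivation:
Op 1: inc R3 by 5 -> R3=(0,0,0,5) value=5
Op 2: inc R0 by 4 -> R0=(4,0,0,0) value=4
Op 3: merge R1<->R0 -> R1=(4,0,0,0) R0=(4,0,0,0)
Op 4: inc R0 by 1 -> R0=(5,0,0,0) value=5
Op 5: inc R0 by 2 -> R0=(7,0,0,0) value=7
Op 6: inc R2 by 4 -> R2=(0,0,4,0) value=4
Op 7: merge R0<->R1 -> R0=(7,0,0,0) R1=(7,0,0,0)
Op 8: merge R1<->R3 -> R1=(7,0,0,5) R3=(7,0,0,5)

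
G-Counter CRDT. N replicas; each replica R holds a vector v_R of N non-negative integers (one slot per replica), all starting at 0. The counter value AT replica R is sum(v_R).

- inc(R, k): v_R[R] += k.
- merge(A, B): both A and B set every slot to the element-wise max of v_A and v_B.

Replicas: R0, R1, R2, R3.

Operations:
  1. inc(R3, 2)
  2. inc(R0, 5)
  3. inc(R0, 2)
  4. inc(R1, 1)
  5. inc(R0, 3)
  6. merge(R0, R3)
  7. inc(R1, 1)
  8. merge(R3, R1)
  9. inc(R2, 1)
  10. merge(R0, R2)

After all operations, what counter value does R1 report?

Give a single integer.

Op 1: inc R3 by 2 -> R3=(0,0,0,2) value=2
Op 2: inc R0 by 5 -> R0=(5,0,0,0) value=5
Op 3: inc R0 by 2 -> R0=(7,0,0,0) value=7
Op 4: inc R1 by 1 -> R1=(0,1,0,0) value=1
Op 5: inc R0 by 3 -> R0=(10,0,0,0) value=10
Op 6: merge R0<->R3 -> R0=(10,0,0,2) R3=(10,0,0,2)
Op 7: inc R1 by 1 -> R1=(0,2,0,0) value=2
Op 8: merge R3<->R1 -> R3=(10,2,0,2) R1=(10,2,0,2)
Op 9: inc R2 by 1 -> R2=(0,0,1,0) value=1
Op 10: merge R0<->R2 -> R0=(10,0,1,2) R2=(10,0,1,2)

Answer: 14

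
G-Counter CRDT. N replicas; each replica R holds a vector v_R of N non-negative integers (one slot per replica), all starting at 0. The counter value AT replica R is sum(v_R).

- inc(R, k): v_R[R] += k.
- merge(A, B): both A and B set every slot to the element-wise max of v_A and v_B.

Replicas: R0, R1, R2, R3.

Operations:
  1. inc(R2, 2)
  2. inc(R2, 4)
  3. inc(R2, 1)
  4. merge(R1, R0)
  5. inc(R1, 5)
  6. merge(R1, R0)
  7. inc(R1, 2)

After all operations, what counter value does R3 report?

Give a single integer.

Op 1: inc R2 by 2 -> R2=(0,0,2,0) value=2
Op 2: inc R2 by 4 -> R2=(0,0,6,0) value=6
Op 3: inc R2 by 1 -> R2=(0,0,7,0) value=7
Op 4: merge R1<->R0 -> R1=(0,0,0,0) R0=(0,0,0,0)
Op 5: inc R1 by 5 -> R1=(0,5,0,0) value=5
Op 6: merge R1<->R0 -> R1=(0,5,0,0) R0=(0,5,0,0)
Op 7: inc R1 by 2 -> R1=(0,7,0,0) value=7

Answer: 0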